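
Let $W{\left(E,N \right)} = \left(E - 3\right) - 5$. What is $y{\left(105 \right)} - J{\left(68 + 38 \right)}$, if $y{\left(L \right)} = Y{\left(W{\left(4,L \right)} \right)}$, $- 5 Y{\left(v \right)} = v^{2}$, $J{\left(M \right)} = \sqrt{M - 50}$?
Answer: $- \frac{16}{5} - 2 \sqrt{14} \approx -10.683$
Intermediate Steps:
$W{\left(E,N \right)} = -8 + E$ ($W{\left(E,N \right)} = \left(-3 + E\right) - 5 = -8 + E$)
$J{\left(M \right)} = \sqrt{-50 + M}$
$Y{\left(v \right)} = - \frac{v^{2}}{5}$
$y{\left(L \right)} = - \frac{16}{5}$ ($y{\left(L \right)} = - \frac{\left(-8 + 4\right)^{2}}{5} = - \frac{\left(-4\right)^{2}}{5} = \left(- \frac{1}{5}\right) 16 = - \frac{16}{5}$)
$y{\left(105 \right)} - J{\left(68 + 38 \right)} = - \frac{16}{5} - \sqrt{-50 + \left(68 + 38\right)} = - \frac{16}{5} - \sqrt{-50 + 106} = - \frac{16}{5} - \sqrt{56} = - \frac{16}{5} - 2 \sqrt{14}$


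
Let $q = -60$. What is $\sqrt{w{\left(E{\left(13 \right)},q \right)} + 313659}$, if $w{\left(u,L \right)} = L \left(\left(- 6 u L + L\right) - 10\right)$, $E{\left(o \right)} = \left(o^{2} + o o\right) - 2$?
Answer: $i \sqrt{6939741} \approx 2634.3 i$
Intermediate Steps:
$E{\left(o \right)} = -2 + 2 o^{2}$ ($E{\left(o \right)} = \left(o^{2} + o^{2}\right) - 2 = 2 o^{2} - 2 = -2 + 2 o^{2}$)
$w{\left(u,L \right)} = L \left(-10 + L - 6 L u\right)$ ($w{\left(u,L \right)} = L \left(\left(- 6 L u + L\right) - 10\right) = L \left(\left(L - 6 L u\right) - 10\right) = L \left(-10 + L - 6 L u\right)$)
$\sqrt{w{\left(E{\left(13 \right)},q \right)} + 313659} = \sqrt{- 60 \left(-10 - 60 - - 360 \left(-2 + 2 \cdot 13^{2}\right)\right) + 313659} = \sqrt{- 60 \left(-10 - 60 - - 360 \left(-2 + 2 \cdot 169\right)\right) + 313659} = \sqrt{- 60 \left(-10 - 60 - - 360 \left(-2 + 338\right)\right) + 313659} = \sqrt{- 60 \left(-10 - 60 - \left(-360\right) 336\right) + 313659} = \sqrt{- 60 \left(-10 - 60 + 120960\right) + 313659} = \sqrt{\left(-60\right) 120890 + 313659} = \sqrt{-7253400 + 313659} = \sqrt{-6939741} = i \sqrt{6939741}$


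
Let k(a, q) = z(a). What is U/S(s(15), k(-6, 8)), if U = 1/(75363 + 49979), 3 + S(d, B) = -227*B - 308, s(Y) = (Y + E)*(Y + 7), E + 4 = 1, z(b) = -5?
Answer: 1/103281808 ≈ 9.6823e-9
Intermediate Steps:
E = -3 (E = -4 + 1 = -3)
s(Y) = (-3 + Y)*(7 + Y) (s(Y) = (Y - 3)*(Y + 7) = (-3 + Y)*(7 + Y))
k(a, q) = -5
S(d, B) = -311 - 227*B (S(d, B) = -3 + (-227*B - 308) = -3 + (-308 - 227*B) = -311 - 227*B)
U = 1/125342 ≈ 7.9782e-6
U/S(s(15), k(-6, 8)) = 1/(125342*(-311 - 227*(-5))) = 1/(125342*(-311 + 1135)) = (1/125342)/824 = (1/125342)*(1/824) = 1/103281808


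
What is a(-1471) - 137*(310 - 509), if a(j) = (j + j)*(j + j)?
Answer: 8682627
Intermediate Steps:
a(j) = 4*j² (a(j) = (2*j)*(2*j) = 4*j²)
a(-1471) - 137*(310 - 509) = 4*(-1471)² - 137*(310 - 509) = 4*2163841 - 137*(-199) = 8655364 + 27263 = 8682627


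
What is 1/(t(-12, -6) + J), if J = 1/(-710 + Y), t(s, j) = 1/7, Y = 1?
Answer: 4963/702 ≈ 7.0698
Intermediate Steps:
t(s, j) = ⅐
J = -1/709 (J = 1/(-710 + 1) = 1/(-709) = -1/709 ≈ -0.0014104)
1/(t(-12, -6) + J) = 1/(⅐ - 1/709) = 1/(702/4963) = 4963/702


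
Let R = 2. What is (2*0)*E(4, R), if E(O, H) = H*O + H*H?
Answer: 0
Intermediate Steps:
E(O, H) = H² + H*O (E(O, H) = H*O + H² = H² + H*O)
(2*0)*E(4, R) = (2*0)*(2*(2 + 4)) = 0*(2*6) = 0*12 = 0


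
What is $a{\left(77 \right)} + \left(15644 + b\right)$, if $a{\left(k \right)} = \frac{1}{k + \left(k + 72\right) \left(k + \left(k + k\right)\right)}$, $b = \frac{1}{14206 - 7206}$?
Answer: $\frac{67456928741}{4312000} \approx 15644.0$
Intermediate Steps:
$b = \frac{1}{7000} \approx 0.00014286$
$a{\left(k \right)} = \frac{1}{k + 3 k \left(72 + k\right)}$ ($a{\left(k \right)} = \frac{1}{k + \left(72 + k\right) \left(k + 2 k\right)} = \frac{1}{k + \left(72 + k\right) 3 k} = \frac{1}{k + 3 k \left(72 + k\right)}$)
$a{\left(77 \right)} + \left(15644 + b\right) = \frac{1}{77 \left(217 + 3 \cdot 77\right)} + \left(15644 + \frac{1}{7000}\right) = \frac{1}{77 \left(217 + 231\right)} + \frac{109508001}{7000} = \frac{1}{77 \cdot 448} + \frac{109508001}{7000} = \frac{1}{77} \cdot \frac{1}{448} + \frac{109508001}{7000} = \frac{1}{34496} + \frac{109508001}{7000} = \frac{67456928741}{4312000}$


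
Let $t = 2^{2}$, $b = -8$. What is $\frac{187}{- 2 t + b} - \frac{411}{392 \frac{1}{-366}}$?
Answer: $\frac{291689}{784} \approx 372.05$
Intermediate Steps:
$t = 4$
$\frac{187}{- 2 t + b} - \frac{411}{392 \frac{1}{-366}} = \frac{187}{\left(-2\right) 4 - 8} - \frac{411}{392 \frac{1}{-366}} = \frac{187}{-8 - 8} - \frac{411}{392 \left(- \frac{1}{366}\right)} = \frac{187}{-16} - \frac{411}{- \frac{196}{183}} = 187 \left(- \frac{1}{16}\right) - - \frac{75213}{196} = - \frac{187}{16} + \frac{75213}{196} = \frac{291689}{784}$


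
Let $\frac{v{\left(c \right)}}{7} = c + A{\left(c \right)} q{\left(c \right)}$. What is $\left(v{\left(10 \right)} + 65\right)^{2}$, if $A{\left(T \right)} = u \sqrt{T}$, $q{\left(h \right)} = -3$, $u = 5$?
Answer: $128475 - 28350 \sqrt{10} \approx 38824.0$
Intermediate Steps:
$A{\left(T \right)} = 5 \sqrt{T}$
$v{\left(c \right)} = - 105 \sqrt{c} + 7 c$ ($v{\left(c \right)} = 7 \left(c + 5 \sqrt{c} \left(-3\right)\right) = 7 \left(c - 15 \sqrt{c}\right) = - 105 \sqrt{c} + 7 c$)
$\left(v{\left(10 \right)} + 65\right)^{2} = \left(\left(- 105 \sqrt{10} + 7 \cdot 10\right) + 65\right)^{2} = \left(\left(- 105 \sqrt{10} + 70\right) + 65\right)^{2} = \left(\left(70 - 105 \sqrt{10}\right) + 65\right)^{2} = \left(135 - 105 \sqrt{10}\right)^{2}$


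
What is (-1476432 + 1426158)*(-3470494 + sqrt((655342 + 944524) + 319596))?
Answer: 174475615356 - 50274*sqrt(1919462) ≈ 1.7441e+11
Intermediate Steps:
(-1476432 + 1426158)*(-3470494 + sqrt((655342 + 944524) + 319596)) = -50274*(-3470494 + sqrt(1599866 + 319596)) = -50274*(-3470494 + sqrt(1919462)) = 174475615356 - 50274*sqrt(1919462)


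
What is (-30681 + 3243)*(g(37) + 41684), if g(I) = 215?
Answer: -1149624762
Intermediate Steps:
(-30681 + 3243)*(g(37) + 41684) = (-30681 + 3243)*(215 + 41684) = -27438*41899 = -1149624762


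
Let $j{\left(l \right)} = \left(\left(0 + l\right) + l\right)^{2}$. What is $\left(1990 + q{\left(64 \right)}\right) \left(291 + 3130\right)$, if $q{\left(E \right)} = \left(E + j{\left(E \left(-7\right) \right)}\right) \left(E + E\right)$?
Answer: $351578325230$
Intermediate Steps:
$j{\left(l \right)} = 4 l^{2}$ ($j{\left(l \right)} = \left(l + l\right)^{2} = \left(2 l\right)^{2} = 4 l^{2}$)
$q{\left(E \right)} = 2 E \left(E + 196 E^{2}\right)$ ($q{\left(E \right)} = \left(E + 4 \left(E \left(-7\right)\right)^{2}\right) \left(E + E\right) = \left(E + 4 \left(- 7 E\right)^{2}\right) 2 E = \left(E + 4 \cdot 49 E^{2}\right) 2 E = \left(E + 196 E^{2}\right) 2 E = 2 E \left(E + 196 E^{2}\right)$)
$\left(1990 + q{\left(64 \right)}\right) \left(291 + 3130\right) = \left(1990 + 64^{2} \left(2 + 392 \cdot 64\right)\right) \left(291 + 3130\right) = \left(1990 + 4096 \left(2 + 25088\right)\right) 3421 = \left(1990 + 4096 \cdot 25090\right) 3421 = \left(1990 + 102768640\right) 3421 = 102770630 \cdot 3421 = 351578325230$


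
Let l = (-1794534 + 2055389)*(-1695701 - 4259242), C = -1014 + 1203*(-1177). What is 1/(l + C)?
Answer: -1/1553378073210 ≈ -6.4376e-13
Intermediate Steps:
C = -1416945 (C = -1014 - 1415931 = -1416945)
l = -1553376656265 (l = 260855*(-5954943) = -1553376656265)
1/(l + C) = 1/(-1553376656265 - 1416945) = 1/(-1553378073210) = -1/1553378073210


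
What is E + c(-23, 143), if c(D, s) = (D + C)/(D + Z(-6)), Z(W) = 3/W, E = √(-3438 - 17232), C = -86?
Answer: 218/47 + I*√20670 ≈ 4.6383 + 143.77*I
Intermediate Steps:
E = I*√20670 (E = √(-20670) = I*√20670 ≈ 143.77*I)
c(D, s) = (-86 + D)/(-½ + D) (c(D, s) = (D - 86)/(D + 3/(-6)) = (-86 + D)/(D + 3*(-⅙)) = (-86 + D)/(D - ½) = (-86 + D)/(-½ + D))
E + c(-23, 143) = I*√20670 + 2*(-86 - 23)/(-1 + 2*(-23)) = I*√20670 + 2*(-109)/(-1 - 46) = I*√20670 + 2*(-109)/(-47) = I*√20670 + 2*(-1/47)*(-109) = I*√20670 + 218/47 = 218/47 + I*√20670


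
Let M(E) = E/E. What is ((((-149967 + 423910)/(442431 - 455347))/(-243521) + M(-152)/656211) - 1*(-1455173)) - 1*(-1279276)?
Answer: 5643880228257223996613/2063991768752796 ≈ 2.7344e+6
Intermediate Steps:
M(E) = 1
((((-149967 + 423910)/(442431 - 455347))/(-243521) + M(-152)/656211) - 1*(-1455173)) - 1*(-1279276) = ((((-149967 + 423910)/(442431 - 455347))/(-243521) + 1/656211) - 1*(-1455173)) - 1*(-1279276) = (((273943/(-12916))*(-1/243521) + 1*(1/656211)) + 1455173) + 1279276 = (((273943*(-1/12916))*(-1/243521) + 1/656211) + 1455173) + 1279276 = ((-273943/12916*(-1/243521) + 1/656211) + 1455173) + 1279276 = ((273943/3145317236 + 1/656211) + 1455173) + 1279276 = (182909727209/2063991768752796 + 1455173) + 1279276 = 3003465094294222140917/2063991768752796 + 1279276 = 5643880228257223996613/2063991768752796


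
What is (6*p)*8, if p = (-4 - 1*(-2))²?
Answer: 192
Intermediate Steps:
p = 4 (p = (-4 + 2)² = (-2)² = 4)
(6*p)*8 = (6*4)*8 = 24*8 = 192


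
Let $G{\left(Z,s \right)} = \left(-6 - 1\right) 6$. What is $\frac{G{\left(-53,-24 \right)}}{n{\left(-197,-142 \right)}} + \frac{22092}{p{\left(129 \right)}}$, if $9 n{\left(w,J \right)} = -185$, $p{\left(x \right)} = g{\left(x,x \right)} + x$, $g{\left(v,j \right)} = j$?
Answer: $\frac{697424}{7955} \approx 87.671$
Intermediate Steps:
$p{\left(x \right)} = 2 x$ ($p{\left(x \right)} = x + x = 2 x$)
$G{\left(Z,s \right)} = -42$ ($G{\left(Z,s \right)} = \left(-7\right) 6 = -42$)
$n{\left(w,J \right)} = - \frac{185}{9}$ ($n{\left(w,J \right)} = \frac{1}{9} \left(-185\right) = - \frac{185}{9}$)
$\frac{G{\left(-53,-24 \right)}}{n{\left(-197,-142 \right)}} + \frac{22092}{p{\left(129 \right)}} = - \frac{42}{- \frac{185}{9}} + \frac{22092}{2 \cdot 129} = \left(-42\right) \left(- \frac{9}{185}\right) + \frac{22092}{258} = \frac{378}{185} + 22092 \cdot \frac{1}{258} = \frac{378}{185} + \frac{3682}{43} = \frac{697424}{7955}$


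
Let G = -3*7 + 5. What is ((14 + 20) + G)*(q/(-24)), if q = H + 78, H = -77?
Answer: -3/4 ≈ -0.75000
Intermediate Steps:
q = 1 (q = -77 + 78 = 1)
G = -16 (G = -21 + 5 = -16)
((14 + 20) + G)*(q/(-24)) = ((14 + 20) - 16)*(1/(-24)) = (34 - 16)*(1*(-1/24)) = 18*(-1/24) = -3/4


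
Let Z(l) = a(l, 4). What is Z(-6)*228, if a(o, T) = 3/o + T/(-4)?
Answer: -342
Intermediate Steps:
a(o, T) = 3/o - T/4 (a(o, T) = 3/o + T*(-1/4) = 3/o - T/4)
Z(l) = -1 + 3/l (Z(l) = 3/l - 1/4*4 = 3/l - 1 = -1 + 3/l)
Z(-6)*228 = ((3 - 1*(-6))/(-6))*228 = -(3 + 6)/6*228 = -1/6*9*228 = -3/2*228 = -342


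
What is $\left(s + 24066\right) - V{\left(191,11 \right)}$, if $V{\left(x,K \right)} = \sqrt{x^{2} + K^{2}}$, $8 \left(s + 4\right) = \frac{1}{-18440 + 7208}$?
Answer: $\frac{2162115071}{89856} - \sqrt{36602} \approx 23871.0$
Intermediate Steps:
$s = - \frac{359425}{89856}$ ($s = -4 + \frac{1}{8 \left(-18440 + 7208\right)} = -4 + \frac{1}{8 \left(-11232\right)} = -4 + \frac{1}{8} \left(- \frac{1}{11232}\right) = -4 - \frac{1}{89856} = - \frac{359425}{89856} \approx -4.0$)
$V{\left(x,K \right)} = \sqrt{K^{2} + x^{2}}$
$\left(s + 24066\right) - V{\left(191,11 \right)} = \left(- \frac{359425}{89856} + 24066\right) - \sqrt{11^{2} + 191^{2}} = \frac{2162115071}{89856} - \sqrt{121 + 36481} = \frac{2162115071}{89856} - \sqrt{36602}$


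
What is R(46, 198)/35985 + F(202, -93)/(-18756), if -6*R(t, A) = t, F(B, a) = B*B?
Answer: -122372978/56244555 ≈ -2.1757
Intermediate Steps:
F(B, a) = B²
R(t, A) = -t/6
R(46, 198)/35985 + F(202, -93)/(-18756) = -⅙*46/35985 + 202²/(-18756) = -23/3*1/35985 + 40804*(-1/18756) = -23/107955 - 10201/4689 = -122372978/56244555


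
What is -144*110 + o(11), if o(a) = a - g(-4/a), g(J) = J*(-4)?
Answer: -174135/11 ≈ -15830.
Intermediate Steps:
g(J) = -4*J
o(a) = a - 16/a (o(a) = a - (-4)*(-4/a) = a - 16/a)
-144*110 + o(11) = -144*110 + (11 - 16/11) = -15840 + (11 - 16*1/11) = -15840 + (11 - 16/11) = -15840 + 105/11 = -174135/11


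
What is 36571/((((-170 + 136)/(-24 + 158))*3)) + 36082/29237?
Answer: -71636323727/1491087 ≈ -48043.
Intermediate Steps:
36571/((((-170 + 136)/(-24 + 158))*3)) + 36082/29237 = 36571/((-34/134*3)) + 36082*(1/29237) = 36571/((-34*1/134*3)) + 36082/29237 = 36571/((-17/67*3)) + 36082/29237 = 36571/(-51/67) + 36082/29237 = 36571*(-67/51) + 36082/29237 = -2450257/51 + 36082/29237 = -71636323727/1491087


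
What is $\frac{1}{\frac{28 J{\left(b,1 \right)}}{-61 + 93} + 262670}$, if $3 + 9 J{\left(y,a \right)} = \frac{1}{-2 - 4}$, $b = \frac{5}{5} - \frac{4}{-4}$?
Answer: $\frac{432}{113473307} \approx 3.8071 \cdot 10^{-6}$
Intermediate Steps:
$b = 2$ ($b = 5 \cdot \frac{1}{5} - -1 = 1 + 1 = 2$)
$J{\left(y,a \right)} = - \frac{19}{54}$ ($J{\left(y,a \right)} = - \frac{1}{3} + \frac{1}{9 \left(-2 - 4\right)} = - \frac{1}{3} + \frac{1}{9 \left(-6\right)} = - \frac{1}{3} + \frac{1}{9} \left(- \frac{1}{6}\right) = - \frac{1}{3} - \frac{1}{54} = - \frac{19}{54}$)
$\frac{1}{\frac{28 J{\left(b,1 \right)}}{-61 + 93} + 262670} = \frac{1}{\frac{28 \left(- \frac{19}{54}\right)}{-61 + 93} + 262670} = \frac{1}{- \frac{266}{27 \cdot 32} + 262670} = \frac{1}{\left(- \frac{266}{27}\right) \frac{1}{32} + 262670} = \frac{1}{- \frac{133}{432} + 262670} = \frac{1}{\frac{113473307}{432}} = \frac{432}{113473307}$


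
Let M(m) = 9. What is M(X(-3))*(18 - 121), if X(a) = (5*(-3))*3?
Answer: -927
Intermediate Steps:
X(a) = -45 (X(a) = -15*3 = -45)
M(X(-3))*(18 - 121) = 9*(18 - 121) = 9*(-103) = -927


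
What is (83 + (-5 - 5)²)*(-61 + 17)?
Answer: -8052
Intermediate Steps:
(83 + (-5 - 5)²)*(-61 + 17) = (83 + (-10)²)*(-44) = (83 + 100)*(-44) = 183*(-44) = -8052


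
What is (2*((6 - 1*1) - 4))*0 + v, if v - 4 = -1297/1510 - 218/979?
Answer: 4314217/1478290 ≈ 2.9184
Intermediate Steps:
v = 4314217/1478290 (v = 4 + (-1297/1510 - 218/979) = 4 - 1598943/1478290 = 4314217/1478290 ≈ 2.9184)
(2*((6 - 1*1) - 4))*0 + v = (2*((6 - 1*1) - 4))*0 + 4314217/1478290 = (2*((6 - 1) - 4))*0 + 4314217/1478290 = (2*(5 - 4))*0 + 4314217/1478290 = (2*1)*0 + 4314217/1478290 = 2*0 + 4314217/1478290 = 0 + 4314217/1478290 = 4314217/1478290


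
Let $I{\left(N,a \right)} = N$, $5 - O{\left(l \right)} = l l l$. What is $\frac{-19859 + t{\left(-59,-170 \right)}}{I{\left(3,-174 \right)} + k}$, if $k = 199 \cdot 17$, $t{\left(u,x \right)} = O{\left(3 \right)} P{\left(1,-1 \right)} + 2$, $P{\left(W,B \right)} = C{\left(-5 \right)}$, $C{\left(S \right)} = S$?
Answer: $- \frac{19747}{3386} \approx -5.832$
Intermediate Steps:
$P{\left(W,B \right)} = -5$
$O{\left(l \right)} = 5 - l^{3}$ ($O{\left(l \right)} = 5 - l l l = 5 - l^{2} l = 5 - l^{3}$)
$t{\left(u,x \right)} = 112$ ($t{\left(u,x \right)} = \left(5 - 3^{3}\right) \left(-5\right) + 2 = \left(5 - 27\right) \left(-5\right) + 2 = \left(-22\right) \left(-5\right) + 2 = 110 + 2 = 112$)
$k = 3383$
$\frac{-19859 + t{\left(-59,-170 \right)}}{I{\left(3,-174 \right)} + k} = \frac{-19859 + 112}{3 + 3383} = - \frac{19747}{3386}$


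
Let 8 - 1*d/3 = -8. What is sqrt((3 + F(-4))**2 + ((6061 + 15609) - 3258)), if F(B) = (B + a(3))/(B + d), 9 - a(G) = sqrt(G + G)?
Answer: sqrt(35664407 - 274*sqrt(6))/44 ≈ 135.73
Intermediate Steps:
d = 48 (d = 24 - 3*(-8) = 24 + 24 = 48)
a(G) = 9 - sqrt(2)*sqrt(G) (a(G) = 9 - sqrt(G + G) = 9 - sqrt(2*G) = 9 - sqrt(2)*sqrt(G))
F(B) = (9 + B - sqrt(6))/(48 + B) (F(B) = (B + (9 - sqrt(2)*sqrt(3)))/(B + 48) = (B + (9 - sqrt(6)))/(48 + B) = (9 + B - sqrt(6))/(48 + B))
sqrt((3 + F(-4))**2 + ((6061 + 15609) - 3258)) = sqrt((3 + (9 - 4 - sqrt(6))/(48 - 4))**2 + ((6061 + 15609) - 3258)) = sqrt((3 + (5 - sqrt(6))/44)**2 + (21670 - 3258)) = sqrt((3 + (5 - sqrt(6))/44)**2 + 18412) = sqrt((3 + (5/44 - sqrt(6)/44))**2 + 18412) = sqrt((137/44 - sqrt(6)/44)**2 + 18412) = sqrt(18412 + (137/44 - sqrt(6)/44)**2)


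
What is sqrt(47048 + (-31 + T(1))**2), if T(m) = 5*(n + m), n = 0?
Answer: 2*sqrt(11931) ≈ 218.46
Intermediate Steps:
T(m) = 5*m (T(m) = 5*(0 + m) = 5*m)
sqrt(47048 + (-31 + T(1))**2) = sqrt(47048 + (-31 + 5*1)**2) = sqrt(47048 + (-31 + 5)**2) = sqrt(47048 + (-26)**2) = sqrt(47048 + 676) = sqrt(47724) = 2*sqrt(11931)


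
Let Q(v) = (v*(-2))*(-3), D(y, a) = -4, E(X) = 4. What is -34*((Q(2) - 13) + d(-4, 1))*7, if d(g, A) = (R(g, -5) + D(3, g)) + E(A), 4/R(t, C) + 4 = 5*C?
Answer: 7854/29 ≈ 270.83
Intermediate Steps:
R(t, C) = 4/(-4 + 5*C)
Q(v) = 6*v (Q(v) = -2*v*(-3) = 6*v)
d(g, A) = -4/29 (d(g, A) = (4/(-4 + 5*(-5)) - 4) + 4 = (4/(-4 - 25) - 4) + 4 = (4/(-29) - 4) + 4 = (4*(-1/29) - 4) + 4 = (-4/29 - 4) + 4 = -120/29 + 4 = -4/29)
-34*((Q(2) - 13) + d(-4, 1))*7 = -34*((6*2 - 13) - 4/29)*7 = -34*((12 - 13) - 4/29)*7 = -34*(-1 - 4/29)*7 = -34*(-33/29)*7 = (1122/29)*7 = 7854/29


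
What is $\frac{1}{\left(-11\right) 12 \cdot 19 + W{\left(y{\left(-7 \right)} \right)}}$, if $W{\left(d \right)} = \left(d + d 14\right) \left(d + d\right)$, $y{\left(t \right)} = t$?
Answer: $- \frac{1}{1038} \approx -0.00096339$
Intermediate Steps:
$W{\left(d \right)} = 30 d^{2}$ ($W{\left(d \right)} = \left(d + 14 d\right) 2 d = 15 d 2 d = 30 d^{2}$)
$\frac{1}{\left(-11\right) 12 \cdot 19 + W{\left(y{\left(-7 \right)} \right)}} = \frac{1}{\left(-11\right) 12 \cdot 19 + 30 \left(-7\right)^{2}} = \frac{1}{\left(-132\right) 19 + 30 \cdot 49} = \frac{1}{-2508 + 1470} = \frac{1}{-1038} = - \frac{1}{1038}$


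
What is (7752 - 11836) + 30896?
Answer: 26812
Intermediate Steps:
(7752 - 11836) + 30896 = -4084 + 30896 = 26812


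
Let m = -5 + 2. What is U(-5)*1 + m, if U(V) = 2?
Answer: -1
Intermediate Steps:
m = -3
U(-5)*1 + m = 2*1 - 3 = 2 - 3 = -1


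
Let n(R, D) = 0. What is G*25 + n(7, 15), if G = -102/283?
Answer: -2550/283 ≈ -9.0106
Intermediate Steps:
G = -102/283 (G = -102*1/283 = -102/283 ≈ -0.36042)
G*25 + n(7, 15) = -102/283*25 + 0 = -2550/283 + 0 = -2550/283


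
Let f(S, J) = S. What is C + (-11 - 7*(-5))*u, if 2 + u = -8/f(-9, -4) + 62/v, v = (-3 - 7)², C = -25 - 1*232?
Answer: -20159/75 ≈ -268.79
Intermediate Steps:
C = -257 (C = -25 - 232 = -257)
v = 100 (v = (-10)² = 100)
u = -221/450 (u = -2 + (-8/(-9) + 62/100) = -2 + (-8*(-⅑) + 62*(1/100)) = -2 + (8/9 + 31/50) = -2 + 679/450 = -221/450 ≈ -0.49111)
C + (-11 - 7*(-5))*u = -257 + (-11 - 7*(-5))*(-221/450) = -257 + (-11 + 35)*(-221/450) = -257 + 24*(-221/450) = -257 - 884/75 = -20159/75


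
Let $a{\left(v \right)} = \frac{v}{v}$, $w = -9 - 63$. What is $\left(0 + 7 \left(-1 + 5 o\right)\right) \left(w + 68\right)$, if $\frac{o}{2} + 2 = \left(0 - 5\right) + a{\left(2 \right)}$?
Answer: $1708$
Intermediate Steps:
$w = -72$
$a{\left(v \right)} = 1$
$o = -12$ ($o = -4 + 2 \left(\left(0 - 5\right) + 1\right) = -4 + 2 \left(-5 + 1\right) = -4 + 2 \left(-4\right) = -4 - 8 = -12$)
$\left(0 + 7 \left(-1 + 5 o\right)\right) \left(w + 68\right) = \left(0 + 7 \left(-1 + 5 \left(-12\right)\right)\right) \left(-72 + 68\right) = \left(0 + 7 \left(-1 - 60\right)\right) \left(-4\right) = \left(0 + 7 \left(-61\right)\right) \left(-4\right) = \left(0 - 427\right) \left(-4\right) = \left(-427\right) \left(-4\right) = 1708$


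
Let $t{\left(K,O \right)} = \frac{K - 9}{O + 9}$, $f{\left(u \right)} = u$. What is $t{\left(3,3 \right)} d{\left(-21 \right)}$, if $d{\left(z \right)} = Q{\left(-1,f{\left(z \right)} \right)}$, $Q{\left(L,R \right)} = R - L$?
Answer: $10$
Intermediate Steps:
$t{\left(K,O \right)} = \frac{-9 + K}{9 + O}$
$d{\left(z \right)} = 1 + z$ ($d{\left(z \right)} = z - -1 = z + 1 = 1 + z$)
$t{\left(3,3 \right)} d{\left(-21 \right)} = \frac{-9 + 3}{9 + 3} \left(1 - 21\right) = \frac{1}{12} \left(-6\right) \left(-20\right) = \left(- \frac{1}{2}\right) \left(-20\right) = 10$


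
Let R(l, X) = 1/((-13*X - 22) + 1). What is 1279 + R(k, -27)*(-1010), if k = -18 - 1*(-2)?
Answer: 42106/33 ≈ 1275.9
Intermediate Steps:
k = -16 (k = -18 + 2 = -16)
R(l, X) = 1/(-21 - 13*X) (R(l, X) = 1/((-22 - 13*X) + 1) = 1/(-21 - 13*X))
1279 + R(k, -27)*(-1010) = 1279 - 1/(21 + 13*(-27))*(-1010) = 1279 - 1/(21 - 351)*(-1010) = 1279 - 1/(-330)*(-1010) = 1279 - 1*(-1/330)*(-1010) = 1279 + (1/330)*(-1010) = 1279 - 101/33 = 42106/33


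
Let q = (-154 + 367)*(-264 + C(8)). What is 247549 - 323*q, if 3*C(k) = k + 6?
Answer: 18089423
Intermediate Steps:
C(k) = 2 + k/3 (C(k) = (k + 6)/3 = (6 + k)/3 = 2 + k/3)
q = -55238 (q = (-154 + 367)*(-264 + (2 + (1/3)*8)) = 213*(-264 + (2 + 8/3)) = 213*(-264 + 14/3) = 213*(-778/3) = -55238)
247549 - 323*q = 247549 - 323*(-55238) = 247549 - 1*(-17841874) = 247549 + 17841874 = 18089423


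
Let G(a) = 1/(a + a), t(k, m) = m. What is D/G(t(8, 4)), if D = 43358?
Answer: 346864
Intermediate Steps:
G(a) = 1/(2*a)
D/G(t(8, 4)) = 43358/(((½)/4)) = 43358/(((½)*(¼))) = 43358/(⅛) = 43358*8 = 346864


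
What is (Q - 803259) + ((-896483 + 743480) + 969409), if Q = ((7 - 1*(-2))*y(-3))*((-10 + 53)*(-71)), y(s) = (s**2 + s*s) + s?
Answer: -399008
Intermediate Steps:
y(s) = s + 2*s**2 (y(s) = (s**2 + s**2) + s = 2*s**2 + s = s + 2*s**2)
Q = -412155 (Q = ((7 - 1*(-2))*(-3*(1 + 2*(-3))))*((-10 + 53)*(-71)) = ((7 + 2)*(-3*(1 - 6)))*(43*(-71)) = (9*(-3*(-5)))*(-3053) = (9*15)*(-3053) = 135*(-3053) = -412155)
(Q - 803259) + ((-896483 + 743480) + 969409) = (-412155 - 803259) + ((-896483 + 743480) + 969409) = -1215414 + (-153003 + 969409) = -1215414 + 816406 = -399008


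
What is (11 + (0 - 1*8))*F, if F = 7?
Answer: 21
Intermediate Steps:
(11 + (0 - 1*8))*F = (11 + (0 - 1*8))*7 = (11 + (0 - 8))*7 = (11 - 8)*7 = 3*7 = 21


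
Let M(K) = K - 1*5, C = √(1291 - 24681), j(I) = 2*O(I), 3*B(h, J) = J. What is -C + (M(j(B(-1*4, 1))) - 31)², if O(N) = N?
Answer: 11236/9 - I*√23390 ≈ 1248.4 - 152.94*I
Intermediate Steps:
B(h, J) = J/3
j(I) = 2*I
C = I*√23390 (C = √(-23390) = I*√23390 ≈ 152.94*I)
M(K) = -5 + K (M(K) = K - 5 = -5 + K)
-C + (M(j(B(-1*4, 1))) - 31)² = -I*√23390 + ((-5 + 2*((⅓)*1)) - 31)² = -I*√23390 + ((-5 + 2*(⅓)) - 31)² = -I*√23390 + ((-5 + ⅔) - 31)² = -I*√23390 + (-13/3 - 31)² = -I*√23390 + (-106/3)² = -I*√23390 + 11236/9 = 11236/9 - I*√23390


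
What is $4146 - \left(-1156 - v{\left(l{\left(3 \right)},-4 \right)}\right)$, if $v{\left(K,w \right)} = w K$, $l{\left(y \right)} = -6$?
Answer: $5326$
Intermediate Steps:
$v{\left(K,w \right)} = K w$
$4146 - \left(-1156 - v{\left(l{\left(3 \right)},-4 \right)}\right) = 4146 + \left(\left(1407 - -24\right) - 251\right) = 4146 + \left(\left(1407 + 24\right) - 251\right) = 4146 + \left(1431 - 251\right) = 4146 + 1180 = 5326$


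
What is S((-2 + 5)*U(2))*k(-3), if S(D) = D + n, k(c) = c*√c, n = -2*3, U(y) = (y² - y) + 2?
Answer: -18*I*√3 ≈ -31.177*I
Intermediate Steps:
U(y) = 2 + y² - y
n = -6
k(c) = c^(3/2)
S(D) = -6 + D (S(D) = D - 6 = -6 + D)
S((-2 + 5)*U(2))*k(-3) = (-6 + (-2 + 5)*(2 + 2² - 1*2))*(-3)^(3/2) = (-6 + 3*(2 + 4 - 2))*(-3*I*√3) = (-6 + 3*4)*(-3*I*√3) = (-6 + 12)*(-3*I*√3) = 6*(-3*I*√3) = -18*I*√3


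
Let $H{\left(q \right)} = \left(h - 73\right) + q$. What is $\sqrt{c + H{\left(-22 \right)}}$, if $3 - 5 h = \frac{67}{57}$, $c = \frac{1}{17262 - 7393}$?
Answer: $\frac{17 i \sqrt{2590537594290}}{2812665} \approx 9.7281 i$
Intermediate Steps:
$c = \frac{1}{9869} \approx 0.00010133$
$h = \frac{104}{285}$ ($h = \frac{3}{5} - \frac{67 \cdot \frac{1}{57}}{5} = \frac{3}{5} - \frac{67}{285} = \frac{104}{285} \approx 0.36491$)
$H{\left(q \right)} = - \frac{20701}{285} + q$ ($H{\left(q \right)} = \left(\frac{104}{285} - 73\right) + q = - \frac{20701}{285} + q$)
$\sqrt{c + H{\left(-22 \right)}} = \sqrt{\frac{1}{9869} - \frac{26971}{285}} = \sqrt{- \frac{266176514}{2812665}} = \frac{17 i \sqrt{2590537594290}}{2812665}$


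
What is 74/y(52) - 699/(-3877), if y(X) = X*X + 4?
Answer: 1089895/5249458 ≈ 0.20762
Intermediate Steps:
y(X) = 4 + X**2 (y(X) = X**2 + 4 = 4 + X**2)
74/y(52) - 699/(-3877) = 74/(4 + 52**2) - 699/(-3877) = 74/(4 + 2704) - 699*(-1/3877) = 74/2708 + 699/3877 = 74*(1/2708) + 699/3877 = 37/1354 + 699/3877 = 1089895/5249458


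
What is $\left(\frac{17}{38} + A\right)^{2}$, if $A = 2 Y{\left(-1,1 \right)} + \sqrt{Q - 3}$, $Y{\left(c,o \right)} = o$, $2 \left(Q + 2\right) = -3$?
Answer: $- \frac{737}{1444} + \frac{93 i \sqrt{26}}{38} \approx -0.51039 + 12.479 i$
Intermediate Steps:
$Q = - \frac{7}{2}$ ($Q = -2 + \frac{1}{2} \left(-3\right) = -2 - \frac{3}{2} = - \frac{7}{2} \approx -3.5$)
$A = 2 + \frac{i \sqrt{26}}{2}$ ($A = 2 \cdot 1 + \sqrt{- \frac{7}{2} - 3} = 2 + \sqrt{- \frac{13}{2}} = 2 + \frac{i \sqrt{26}}{2} \approx 2.0 + 2.5495 i$)
$\left(\frac{17}{38} + A\right)^{2} = \left(\frac{17}{38} + \left(2 + \frac{i \sqrt{26}}{2}\right)\right)^{2} = \left(\frac{93}{38} + \frac{i \sqrt{26}}{2}\right)^{2}$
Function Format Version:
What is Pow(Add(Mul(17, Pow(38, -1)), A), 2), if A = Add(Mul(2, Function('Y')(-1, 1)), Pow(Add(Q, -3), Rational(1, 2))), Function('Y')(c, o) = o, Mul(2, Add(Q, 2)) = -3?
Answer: Add(Rational(-737, 1444), Mul(Rational(93, 38), I, Pow(26, Rational(1, 2)))) ≈ Add(-0.51039, Mul(12.479, I))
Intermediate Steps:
Q = Rational(-7, 2) (Q = Add(-2, Mul(Rational(1, 2), -3)) = Add(-2, Rational(-3, 2)) = Rational(-7, 2) ≈ -3.5000)
A = Add(2, Mul(Rational(1, 2), I, Pow(26, Rational(1, 2)))) (A = Add(Mul(2, 1), Pow(Add(Rational(-7, 2), -3), Rational(1, 2))) = Add(2, Pow(Rational(-13, 2), Rational(1, 2))) = Add(2, Mul(Rational(1, 2), I, Pow(26, Rational(1, 2)))) ≈ Add(2.0000, Mul(2.5495, I)))
Pow(Add(Mul(17, Pow(38, -1)), A), 2) = Pow(Add(Mul(17, Pow(38, -1)), Add(2, Mul(Rational(1, 2), I, Pow(26, Rational(1, 2))))), 2) = Pow(Add(Mul(17, Rational(1, 38)), Add(2, Mul(Rational(1, 2), I, Pow(26, Rational(1, 2))))), 2) = Pow(Add(Rational(17, 38), Add(2, Mul(Rational(1, 2), I, Pow(26, Rational(1, 2))))), 2) = Pow(Add(Rational(93, 38), Mul(Rational(1, 2), I, Pow(26, Rational(1, 2)))), 2)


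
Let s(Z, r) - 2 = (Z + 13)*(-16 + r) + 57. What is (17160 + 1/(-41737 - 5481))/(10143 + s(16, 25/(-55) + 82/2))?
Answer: 8912869669/5668615336 ≈ 1.5723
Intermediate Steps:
s(Z, r) = 59 + (-16 + r)*(13 + Z) (s(Z, r) = 2 + ((Z + 13)*(-16 + r) + 57) = 2 + ((13 + Z)*(-16 + r) + 57) = 2 + ((-16 + r)*(13 + Z) + 57) = 2 + (57 + (-16 + r)*(13 + Z)) = 59 + (-16 + r)*(13 + Z))
(17160 + 1/(-41737 - 5481))/(10143 + s(16, 25/(-55) + 82/2)) = (17160 + 1/(-41737 - 5481))/(10143 + (-149 - 16*16 + 13*(25/(-55) + 82/2) + 16*(25/(-55) + 82/2))) = (17160 + 1/(-47218))/(10143 + (-149 - 256 + 13*(25*(-1/55) + 82*(½)) + 16*(25*(-1/55) + 82*(½)))) = (17160 - 1/47218)/(10143 + (-149 - 256 + 13*(-5/11 + 41) + 16*(-5/11 + 41))) = 810260879/(47218*(10143 + (-149 - 256 + 13*(446/11) + 16*(446/11)))) = 810260879/(47218*(10143 + (-149 - 256 + 5798/11 + 7136/11))) = 810260879/(47218*(10143 + 8479/11)) = 810260879/(47218*(120052/11)) = (810260879/47218)*(11/120052) = 8912869669/5668615336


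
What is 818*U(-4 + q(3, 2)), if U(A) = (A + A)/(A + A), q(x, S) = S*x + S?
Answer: 818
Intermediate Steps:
q(x, S) = S + S*x
U(A) = 1 (U(A) = (2*A)/((2*A)) = (2*A)*(1/(2*A)) = 1)
818*U(-4 + q(3, 2)) = 818*1 = 818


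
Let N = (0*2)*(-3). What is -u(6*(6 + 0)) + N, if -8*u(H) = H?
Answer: 9/2 ≈ 4.5000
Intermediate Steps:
u(H) = -H/8
N = 0 (N = 0*(-3) = 0)
-u(6*(6 + 0)) + N = -(-1)*6*(6 + 0)/8 + 0 = -(-1)*6*6/8 + 0 = -(-1)*36/8 + 0 = -1*(-9/2) + 0 = 9/2 + 0 = 9/2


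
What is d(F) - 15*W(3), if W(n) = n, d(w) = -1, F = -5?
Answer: -46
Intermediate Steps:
d(F) - 15*W(3) = -1 - 15*3 = -1 - 45 = -46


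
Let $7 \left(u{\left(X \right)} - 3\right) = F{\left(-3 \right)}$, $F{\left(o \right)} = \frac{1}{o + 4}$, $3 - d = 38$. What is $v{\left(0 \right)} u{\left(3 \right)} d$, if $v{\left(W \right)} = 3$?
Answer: $-330$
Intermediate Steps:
$d = -35$ ($d = 3 - 38 = -35$)
$F{\left(o \right)} = \frac{1}{4 + o}$
$u{\left(X \right)} = \frac{22}{7}$ ($u{\left(X \right)} = 3 + \frac{1}{7 \left(4 - 3\right)} = 3 + \frac{1}{7 \cdot 1} = 3 + \frac{1}{7} \cdot 1 = 3 + \frac{1}{7} = \frac{22}{7}$)
$v{\left(0 \right)} u{\left(3 \right)} d = 3 \cdot \frac{22}{7} \left(-35\right) = \frac{66}{7} \left(-35\right) = -330$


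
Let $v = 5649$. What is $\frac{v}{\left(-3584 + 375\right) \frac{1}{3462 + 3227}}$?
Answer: $- \frac{37786161}{3209} \approx -11775.0$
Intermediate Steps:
$\frac{v}{\left(-3584 + 375\right) \frac{1}{3462 + 3227}} = \frac{5649}{\left(-3584 + 375\right) \frac{1}{3462 + 3227}} = \frac{5649}{\left(-3209\right) \frac{1}{6689}} = \frac{5649}{- \frac{3209}{6689}} = 5649 \left(- \frac{6689}{3209}\right) = - \frac{37786161}{3209}$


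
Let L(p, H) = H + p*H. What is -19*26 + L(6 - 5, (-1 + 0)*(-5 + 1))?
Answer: -486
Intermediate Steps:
L(p, H) = H + H*p
-19*26 + L(6 - 5, (-1 + 0)*(-5 + 1)) = -19*26 + ((-1 + 0)*(-5 + 1))*(1 + (6 - 5)) = -494 + (-1*(-4))*(1 + 1) = -494 + 4*2 = -494 + 8 = -486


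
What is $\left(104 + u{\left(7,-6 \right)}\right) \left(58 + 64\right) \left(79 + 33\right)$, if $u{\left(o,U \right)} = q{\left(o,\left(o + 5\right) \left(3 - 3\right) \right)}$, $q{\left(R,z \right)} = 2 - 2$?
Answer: $1421056$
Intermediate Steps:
$q{\left(R,z \right)} = 0$ ($q{\left(R,z \right)} = 2 - 2 = 0$)
$u{\left(o,U \right)} = 0$
$\left(104 + u{\left(7,-6 \right)}\right) \left(58 + 64\right) \left(79 + 33\right) = \left(104 + 0\right) \left(58 + 64\right) \left(79 + 33\right) = 104 \cdot 122 \cdot 112 = 104 \cdot 13664 = 1421056$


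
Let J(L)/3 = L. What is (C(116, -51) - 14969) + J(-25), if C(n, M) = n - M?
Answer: -14877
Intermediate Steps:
J(L) = 3*L
(C(116, -51) - 14969) + J(-25) = ((116 - 1*(-51)) - 14969) + 3*(-25) = ((116 + 51) - 14969) - 75 = (167 - 14969) - 75 = -14802 - 75 = -14877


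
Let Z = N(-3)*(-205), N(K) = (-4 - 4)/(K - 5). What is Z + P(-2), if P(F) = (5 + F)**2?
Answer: -196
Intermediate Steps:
N(K) = -8/(-5 + K)
Z = -205 (Z = -8/(-5 - 3)*(-205) = -8/(-8)*(-205) = -8*(-1/8)*(-205) = 1*(-205) = -205)
Z + P(-2) = -205 + (5 - 2)**2 = -205 + 3**2 = -205 + 9 = -196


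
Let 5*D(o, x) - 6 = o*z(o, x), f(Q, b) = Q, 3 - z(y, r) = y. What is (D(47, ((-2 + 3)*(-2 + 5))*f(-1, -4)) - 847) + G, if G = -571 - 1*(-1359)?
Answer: -2357/5 ≈ -471.40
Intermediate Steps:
G = 788 (G = -571 + 1359 = 788)
z(y, r) = 3 - y
D(o, x) = 6/5 + o*(3 - o)/5 (D(o, x) = 6/5 + (o*(3 - o))/5 = 6/5 + o*(3 - o)/5)
(D(47, ((-2 + 3)*(-2 + 5))*f(-1, -4)) - 847) + G = ((6/5 - ⅕*47*(-3 + 47)) - 847) + 788 = ((6/5 - ⅕*47*44) - 847) + 788 = ((6/5 - 2068/5) - 847) + 788 = (-2062/5 - 847) + 788 = -6297/5 + 788 = -2357/5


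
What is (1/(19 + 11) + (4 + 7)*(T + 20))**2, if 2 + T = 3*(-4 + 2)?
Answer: 15689521/900 ≈ 17433.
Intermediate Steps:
T = -8 (T = -2 + 3*(-4 + 2) = -2 + 3*(-2) = -2 - 6 = -8)
(1/(19 + 11) + (4 + 7)*(T + 20))**2 = (1/(19 + 11) + (4 + 7)*(-8 + 20))**2 = (1/30 + 11*12)**2 = (1/30 + 132)**2 = (3961/30)**2 = 15689521/900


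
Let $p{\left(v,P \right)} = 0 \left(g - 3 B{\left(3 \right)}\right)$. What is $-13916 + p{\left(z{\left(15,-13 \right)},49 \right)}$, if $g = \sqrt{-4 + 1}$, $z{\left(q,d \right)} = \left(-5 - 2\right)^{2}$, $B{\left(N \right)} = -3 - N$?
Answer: $-13916$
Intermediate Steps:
$z{\left(q,d \right)} = 49$ ($z{\left(q,d \right)} = \left(-7\right)^{2} = 49$)
$g = i \sqrt{3}$ ($g = \sqrt{-3} = i \sqrt{3} \approx 1.732 i$)
$p{\left(v,P \right)} = 0$ ($p{\left(v,P \right)} = 0 \left(i \sqrt{3} - 3 \left(-3 - 3\right)\right) = 0 \left(i \sqrt{3} - -18\right) = 0 \left(i \sqrt{3} + 18\right) = 0 \left(18 + i \sqrt{3}\right) = 0$)
$-13916 + p{\left(z{\left(15,-13 \right)},49 \right)} = -13916 + 0 = -13916$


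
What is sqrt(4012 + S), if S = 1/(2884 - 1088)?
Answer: 129*sqrt(194417)/898 ≈ 63.340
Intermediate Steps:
S = 1/1796 ≈ 0.00055679
sqrt(4012 + S) = sqrt(4012 + 1/1796) = sqrt(7205553/1796) = 129*sqrt(194417)/898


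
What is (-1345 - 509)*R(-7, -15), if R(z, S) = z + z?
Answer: 25956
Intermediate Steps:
R(z, S) = 2*z
(-1345 - 509)*R(-7, -15) = (-1345 - 509)*(2*(-7)) = -1854*(-14) = 25956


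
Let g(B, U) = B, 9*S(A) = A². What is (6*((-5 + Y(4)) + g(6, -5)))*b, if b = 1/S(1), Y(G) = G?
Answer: 270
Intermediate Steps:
S(A) = A²/9
b = 9 (b = 1/((⅑)*1²) = 1/((⅑)*1) = 1/(⅑) = 9)
(6*((-5 + Y(4)) + g(6, -5)))*b = (6*((-5 + 4) + 6))*9 = (6*(-1 + 6))*9 = (6*5)*9 = 30*9 = 270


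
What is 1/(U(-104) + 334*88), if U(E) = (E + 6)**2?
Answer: 1/38996 ≈ 2.5644e-5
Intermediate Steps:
U(E) = (6 + E)**2
1/(U(-104) + 334*88) = 1/((6 - 104)**2 + 334*88) = 1/((-98)**2 + 29392) = 1/(9604 + 29392) = 1/38996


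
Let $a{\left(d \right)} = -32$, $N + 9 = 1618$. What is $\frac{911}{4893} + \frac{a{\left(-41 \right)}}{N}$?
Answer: $\frac{1309223}{7872837} \approx 0.1663$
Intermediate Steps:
$N = 1609$ ($N = -9 + 1618 = 1609$)
$\frac{911}{4893} + \frac{a{\left(-41 \right)}}{N} = \frac{911}{4893} - \frac{32}{1609} = \frac{1309223}{7872837}$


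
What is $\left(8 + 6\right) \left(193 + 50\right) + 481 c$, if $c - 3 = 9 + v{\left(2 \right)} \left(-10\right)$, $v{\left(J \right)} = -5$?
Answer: $33224$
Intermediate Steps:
$c = 62$ ($c = 3 + \left(9 - -50\right) = 3 + \left(9 + 50\right) = 3 + 59 = 62$)
$\left(8 + 6\right) \left(193 + 50\right) + 481 c = \left(8 + 6\right) \left(193 + 50\right) + 481 \cdot 62 = 14 \cdot 243 + 29822 = 3402 + 29822 = 33224$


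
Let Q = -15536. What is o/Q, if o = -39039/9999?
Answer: 1183/4707408 ≈ 0.00025131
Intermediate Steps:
o = -1183/303 (o = -39039*1/9999 = -1183/303 ≈ -3.9043)
o/Q = -1183/303/(-15536) = -1183/303*(-1/15536) = 1183/4707408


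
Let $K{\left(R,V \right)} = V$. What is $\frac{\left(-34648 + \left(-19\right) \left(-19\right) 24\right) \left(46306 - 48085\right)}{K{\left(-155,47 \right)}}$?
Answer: $\frac{46225536}{47} \approx 9.8352 \cdot 10^{5}$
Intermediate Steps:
$\frac{\left(-34648 + \left(-19\right) \left(-19\right) 24\right) \left(46306 - 48085\right)}{K{\left(-155,47 \right)}} = \frac{\left(-34648 + \left(-19\right) \left(-19\right) 24\right) \left(46306 - 48085\right)}{47} = \left(-34648 + 361 \cdot 24\right) \left(-1779\right) \frac{1}{47} = \left(-34648 + 8664\right) \left(-1779\right) \frac{1}{47} = \left(-25984\right) \left(-1779\right) \frac{1}{47} = 46225536 \cdot \frac{1}{47} = \frac{46225536}{47}$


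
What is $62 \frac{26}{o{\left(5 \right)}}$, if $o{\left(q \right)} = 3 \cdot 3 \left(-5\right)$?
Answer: $- \frac{1612}{45} \approx -35.822$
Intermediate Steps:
$o{\left(q \right)} = -45$ ($o{\left(q \right)} = 9 \left(-5\right) = -45$)
$62 \frac{26}{o{\left(5 \right)}} = 62 \frac{26}{-45} = 62 \cdot 26 \left(- \frac{1}{45}\right) = 62 \left(- \frac{26}{45}\right) = - \frac{1612}{45}$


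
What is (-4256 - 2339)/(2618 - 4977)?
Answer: 6595/2359 ≈ 2.7957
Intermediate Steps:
(-4256 - 2339)/(2618 - 4977) = -6595/(-2359) = -6595*(-1/2359) = 6595/2359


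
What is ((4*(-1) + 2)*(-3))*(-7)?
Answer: -42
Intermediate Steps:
((4*(-1) + 2)*(-3))*(-7) = ((-4 + 2)*(-3))*(-7) = -2*(-3)*(-7) = 6*(-7) = -42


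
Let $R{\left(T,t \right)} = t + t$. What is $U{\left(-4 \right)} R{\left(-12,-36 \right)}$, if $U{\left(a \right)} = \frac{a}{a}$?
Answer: $-72$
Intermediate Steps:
$U{\left(a \right)} = 1$
$R{\left(T,t \right)} = 2 t$
$U{\left(-4 \right)} R{\left(-12,-36 \right)} = 1 \cdot 2 \left(-36\right) = 1 \left(-72\right) = -72$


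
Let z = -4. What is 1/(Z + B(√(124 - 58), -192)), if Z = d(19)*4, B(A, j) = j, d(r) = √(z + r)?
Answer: -4/763 - √15/9156 ≈ -0.0056655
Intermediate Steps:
d(r) = √(-4 + r)
Z = 4*√15 (Z = √(-4 + 19)*4 = √15*4 = 4*√15 ≈ 15.492)
1/(Z + B(√(124 - 58), -192)) = 1/(4*√15 - 192) = 1/(-192 + 4*√15)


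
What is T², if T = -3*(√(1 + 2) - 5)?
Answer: 252 - 90*√3 ≈ 96.115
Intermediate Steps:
T = 15 - 3*√3 (T = -3*(√3 - 5) = -3*(-5 + √3) = 15 - 3*√3 ≈ 9.8038)
T² = (15 - 3*√3)²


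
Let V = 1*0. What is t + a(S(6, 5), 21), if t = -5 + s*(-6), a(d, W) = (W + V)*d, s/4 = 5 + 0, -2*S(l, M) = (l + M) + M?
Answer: -293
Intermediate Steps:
S(l, M) = -M - l/2 (S(l, M) = -((l + M) + M)/2 = -((M + l) + M)/2 = -(l + 2*M)/2 = -M - l/2)
V = 0
s = 20 (s = 4*(5 + 0) = 4*5 = 20)
a(d, W) = W*d (a(d, W) = (W + 0)*d = W*d)
t = -125 (t = -5 + 20*(-6) = -5 - 120 = -125)
t + a(S(6, 5), 21) = -125 + 21*(-1*5 - ½*6) = -125 + 21*(-5 - 3) = -125 + 21*(-8) = -125 - 168 = -293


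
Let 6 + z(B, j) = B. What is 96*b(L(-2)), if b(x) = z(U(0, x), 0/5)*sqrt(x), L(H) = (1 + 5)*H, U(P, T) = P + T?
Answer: -3456*I*sqrt(3) ≈ -5986.0*I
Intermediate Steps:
L(H) = 6*H
z(B, j) = -6 + B
b(x) = sqrt(x)*(-6 + x) (b(x) = (-6 + (0 + x))*sqrt(x) = (-6 + x)*sqrt(x) = sqrt(x)*(-6 + x))
96*b(L(-2)) = 96*(sqrt(6*(-2))*(-6 + 6*(-2))) = 96*(sqrt(-12)*(-6 - 12)) = 96*((2*I*sqrt(3))*(-18)) = 96*(-36*I*sqrt(3)) = -3456*I*sqrt(3)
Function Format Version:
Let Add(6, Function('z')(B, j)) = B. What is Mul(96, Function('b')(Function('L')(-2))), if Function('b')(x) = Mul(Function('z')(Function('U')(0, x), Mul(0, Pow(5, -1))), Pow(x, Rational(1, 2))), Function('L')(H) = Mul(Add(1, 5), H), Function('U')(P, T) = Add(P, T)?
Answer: Mul(-3456, I, Pow(3, Rational(1, 2))) ≈ Mul(-5986.0, I)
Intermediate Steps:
Function('L')(H) = Mul(6, H)
Function('z')(B, j) = Add(-6, B)
Function('b')(x) = Mul(Pow(x, Rational(1, 2)), Add(-6, x)) (Function('b')(x) = Mul(Add(-6, Add(0, x)), Pow(x, Rational(1, 2))) = Mul(Add(-6, x), Pow(x, Rational(1, 2))) = Mul(Pow(x, Rational(1, 2)), Add(-6, x)))
Mul(96, Function('b')(Function('L')(-2))) = Mul(96, Mul(Pow(Mul(6, -2), Rational(1, 2)), Add(-6, Mul(6, -2)))) = Mul(96, Mul(Pow(-12, Rational(1, 2)), Add(-6, -12))) = Mul(96, Mul(Mul(2, I, Pow(3, Rational(1, 2))), -18)) = Mul(96, Mul(-36, I, Pow(3, Rational(1, 2)))) = Mul(-3456, I, Pow(3, Rational(1, 2)))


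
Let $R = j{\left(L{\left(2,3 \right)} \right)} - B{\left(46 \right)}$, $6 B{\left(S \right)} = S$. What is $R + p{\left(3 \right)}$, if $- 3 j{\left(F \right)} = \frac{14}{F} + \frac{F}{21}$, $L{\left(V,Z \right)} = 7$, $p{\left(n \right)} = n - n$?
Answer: $- \frac{76}{9} \approx -8.4444$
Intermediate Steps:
$p{\left(n \right)} = 0$
$B{\left(S \right)} = \frac{S}{6}$
$j{\left(F \right)} = - \frac{14}{3 F} - \frac{F}{63}$ ($j{\left(F \right)} = - \frac{\frac{14}{F} + \frac{F}{21}}{3} = - \frac{14}{3 F} - \frac{F}{63}$)
$R = - \frac{76}{9}$ ($R = \frac{-294 - 7^{2}}{63 \cdot 7} - \frac{1}{6} \cdot 46 = \frac{1}{63} \cdot \frac{1}{7} \left(-294 - 49\right) - \frac{23}{3} = \frac{1}{63} \cdot \frac{1}{7} \left(-343\right) - \frac{23}{3} = - \frac{7}{9} - \frac{23}{3} = - \frac{76}{9} \approx -8.4444$)
$R + p{\left(3 \right)} = - \frac{76}{9} + 0 = - \frac{76}{9}$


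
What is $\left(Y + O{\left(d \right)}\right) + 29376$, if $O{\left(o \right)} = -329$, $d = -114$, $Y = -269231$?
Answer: $-240184$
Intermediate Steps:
$\left(Y + O{\left(d \right)}\right) + 29376 = \left(-269231 - 329\right) + 29376 = -269560 + 29376 = -240184$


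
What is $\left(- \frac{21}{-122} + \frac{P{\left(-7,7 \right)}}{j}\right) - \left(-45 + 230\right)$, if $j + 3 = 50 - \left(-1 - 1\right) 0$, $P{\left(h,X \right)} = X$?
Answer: $- \frac{1058949}{5734} \approx -184.68$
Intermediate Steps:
$j = 47$ ($j = -3 + \left(50 - \left(-1 - 1\right) 0\right) = -3 + \left(50 - \left(-2\right) 0\right) = -3 + \left(50 - 0\right) = -3 + \left(50 + 0\right) = -3 + 50 = 47$)
$\left(- \frac{21}{-122} + \frac{P{\left(-7,7 \right)}}{j}\right) - \left(-45 + 230\right) = \left(- \frac{21}{-122} + \frac{7}{47}\right) - \left(-45 + 230\right) = \left(\left(-21\right) \left(- \frac{1}{122}\right) + 7 \cdot \frac{1}{47}\right) - 185 = \left(\frac{21}{122} + \frac{7}{47}\right) - 185 = \frac{1841}{5734} - 185 = - \frac{1058949}{5734}$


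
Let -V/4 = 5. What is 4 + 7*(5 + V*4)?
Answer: -521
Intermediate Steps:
V = -20 (V = -4*5 = -20)
4 + 7*(5 + V*4) = 4 + 7*(5 - 20*4) = 4 + 7*(5 - 80) = 4 + 7*(-75) = 4 - 525 = -521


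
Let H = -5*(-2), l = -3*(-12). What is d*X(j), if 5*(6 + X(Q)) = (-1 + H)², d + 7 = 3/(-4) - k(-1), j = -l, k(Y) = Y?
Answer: -1377/20 ≈ -68.850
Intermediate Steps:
l = 36
H = 10
j = -36 (j = -1*36 = -36)
d = -27/4 (d = -7 + (3/(-4) - 1*(-1)) = -7 + (3*(-¼) + 1) = -7 + (-¾ + 1) = -7 + ¼ = -27/4 ≈ -6.7500)
X(Q) = 51/5 (X(Q) = -6 + (-1 + 10)²/5 = -6 + (⅕)*9² = -6 + (⅕)*81 = -6 + 81/5 = 51/5)
d*X(j) = -27/4*51/5 = -1377/20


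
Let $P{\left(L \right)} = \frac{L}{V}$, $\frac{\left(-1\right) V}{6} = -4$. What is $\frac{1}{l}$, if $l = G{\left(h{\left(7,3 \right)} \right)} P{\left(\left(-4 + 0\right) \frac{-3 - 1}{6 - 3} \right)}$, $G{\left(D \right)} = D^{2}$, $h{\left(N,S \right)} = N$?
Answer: $\frac{9}{98} \approx 0.091837$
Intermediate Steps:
$V = 24$ ($V = \left(-6\right) \left(-4\right) = 24$)
$P{\left(L \right)} = \frac{L}{24}$
$l = \frac{98}{9}$ ($l = 7^{2} \frac{\left(-4 + 0\right) \frac{-3 - 1}{6 - 3}}{24} = 49 \frac{\left(-4\right) \left(- \frac{4}{3}\right)}{24} = 49 \cdot \frac{1}{24} \cdot \frac{16}{3} = 49 \cdot \frac{2}{9} = \frac{98}{9} \approx 10.889$)
$\frac{1}{l} = \frac{1}{\frac{98}{9}} = \frac{9}{98}$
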